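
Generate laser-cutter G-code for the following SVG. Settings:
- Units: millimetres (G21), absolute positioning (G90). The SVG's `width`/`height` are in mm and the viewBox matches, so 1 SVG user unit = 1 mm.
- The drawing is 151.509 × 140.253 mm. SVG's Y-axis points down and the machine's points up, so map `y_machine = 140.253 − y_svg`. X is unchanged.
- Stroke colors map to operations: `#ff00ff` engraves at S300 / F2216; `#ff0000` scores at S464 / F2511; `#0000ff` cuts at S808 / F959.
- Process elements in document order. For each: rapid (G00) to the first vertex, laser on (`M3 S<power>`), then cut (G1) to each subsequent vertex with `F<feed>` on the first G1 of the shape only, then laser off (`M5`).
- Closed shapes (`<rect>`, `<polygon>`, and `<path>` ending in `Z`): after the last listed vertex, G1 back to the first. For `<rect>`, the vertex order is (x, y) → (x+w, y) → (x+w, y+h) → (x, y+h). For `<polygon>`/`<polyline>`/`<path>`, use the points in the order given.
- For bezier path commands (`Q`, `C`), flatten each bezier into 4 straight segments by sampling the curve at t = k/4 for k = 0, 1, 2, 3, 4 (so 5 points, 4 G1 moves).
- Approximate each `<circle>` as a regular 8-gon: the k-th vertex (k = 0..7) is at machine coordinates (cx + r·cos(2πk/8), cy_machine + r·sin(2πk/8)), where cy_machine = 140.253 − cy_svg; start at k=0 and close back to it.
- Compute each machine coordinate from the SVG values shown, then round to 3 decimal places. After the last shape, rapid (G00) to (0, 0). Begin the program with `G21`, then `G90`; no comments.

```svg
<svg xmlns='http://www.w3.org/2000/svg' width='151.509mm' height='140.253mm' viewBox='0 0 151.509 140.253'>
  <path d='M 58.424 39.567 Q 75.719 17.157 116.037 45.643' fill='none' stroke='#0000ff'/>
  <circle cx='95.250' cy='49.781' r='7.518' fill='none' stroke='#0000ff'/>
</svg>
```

Since the viewBox matches the mm dimensions, user units are millimetres directly. The only transform is the Y-flip y_m = 140.253 − y_svg.

Shape 1 is a quadratic bezier drawn with `<path>`. Its stroke #0000ff means cut at S808, F959. After flipping Y the toolpath is (58.424,100.686) → (68.510,108.710) → (81.475,110.372) → (97.317,105.672) → (116.037,94.610).

Shape 2 is a circle drawn with `<circle>`. Its stroke #0000ff means cut at S808, F959. After flipping Y the toolpath is (102.768,90.472) → (100.566,95.788) → (95.250,97.990) → (89.934,95.788) → (87.732,90.472) → (89.934,85.156) → (95.250,82.954) → (100.566,85.156) → (102.768,90.472), returning to the start.

G21
G90
G00 X58.424 Y100.686
M3 S808
G1 X68.510 Y108.710 F959
G1 X81.475 Y110.372
G1 X97.317 Y105.672
G1 X116.037 Y94.610
M5
G00 X102.768 Y90.472
M3 S808
G1 X100.566 Y95.788 F959
G1 X95.250 Y97.990
G1 X89.934 Y95.788
G1 X87.732 Y90.472
G1 X89.934 Y85.156
G1 X95.250 Y82.954
G1 X100.566 Y85.156
G1 X102.768 Y90.472
M5
G00 X0.000 Y0.000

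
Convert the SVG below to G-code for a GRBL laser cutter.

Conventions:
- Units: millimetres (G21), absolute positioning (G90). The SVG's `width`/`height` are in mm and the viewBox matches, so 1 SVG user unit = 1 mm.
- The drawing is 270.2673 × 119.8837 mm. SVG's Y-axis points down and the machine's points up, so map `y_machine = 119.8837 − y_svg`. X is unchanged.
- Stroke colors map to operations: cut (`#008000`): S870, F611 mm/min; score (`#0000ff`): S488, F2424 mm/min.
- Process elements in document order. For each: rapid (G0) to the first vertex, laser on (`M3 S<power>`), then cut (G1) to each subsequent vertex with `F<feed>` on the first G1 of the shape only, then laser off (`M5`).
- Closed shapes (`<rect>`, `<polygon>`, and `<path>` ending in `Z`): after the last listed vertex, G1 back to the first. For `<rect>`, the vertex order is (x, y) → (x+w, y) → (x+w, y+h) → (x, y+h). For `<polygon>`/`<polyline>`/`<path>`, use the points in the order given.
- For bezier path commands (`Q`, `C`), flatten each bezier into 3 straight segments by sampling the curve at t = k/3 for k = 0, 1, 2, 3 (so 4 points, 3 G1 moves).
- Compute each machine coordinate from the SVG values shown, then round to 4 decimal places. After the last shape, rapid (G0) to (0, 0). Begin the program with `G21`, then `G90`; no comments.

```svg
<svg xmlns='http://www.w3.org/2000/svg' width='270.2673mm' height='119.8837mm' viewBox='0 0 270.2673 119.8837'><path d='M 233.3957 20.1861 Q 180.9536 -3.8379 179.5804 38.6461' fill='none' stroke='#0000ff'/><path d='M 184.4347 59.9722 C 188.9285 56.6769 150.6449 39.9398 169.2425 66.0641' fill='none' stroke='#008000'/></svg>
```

Since the viewBox matches the mm dimensions, user units are millimetres directly. The only transform is the Y-flip y_m = 119.8837 − y_svg.

Shape 1 is a quadratic bezier drawn with `<path>`. Its stroke #0000ff means score at S488, F2424. After flipping Y the toolpath is (233.3957,99.6976) → (204.1086,108.3238) → (186.1702,102.1705) → (179.5804,81.2376).

Shape 2 is a cubic bezier drawn with `<path>`. Its stroke #008000 means cut at S870, F611. After flipping Y the toolpath is (184.4347,59.9115) → (178.3604,65.6021) → (165.9142,67.7421) → (169.2425,53.8196).

G21
G90
G0 X233.3957 Y99.6976
M3 S488
G1 X204.1086 Y108.3238 F2424
G1 X186.1702 Y102.1705
G1 X179.5804 Y81.2376
M5
G0 X184.4347 Y59.9115
M3 S870
G1 X178.3604 Y65.6021 F611
G1 X165.9142 Y67.7421
G1 X169.2425 Y53.8196
M5
G0 X0.0000 Y0.0000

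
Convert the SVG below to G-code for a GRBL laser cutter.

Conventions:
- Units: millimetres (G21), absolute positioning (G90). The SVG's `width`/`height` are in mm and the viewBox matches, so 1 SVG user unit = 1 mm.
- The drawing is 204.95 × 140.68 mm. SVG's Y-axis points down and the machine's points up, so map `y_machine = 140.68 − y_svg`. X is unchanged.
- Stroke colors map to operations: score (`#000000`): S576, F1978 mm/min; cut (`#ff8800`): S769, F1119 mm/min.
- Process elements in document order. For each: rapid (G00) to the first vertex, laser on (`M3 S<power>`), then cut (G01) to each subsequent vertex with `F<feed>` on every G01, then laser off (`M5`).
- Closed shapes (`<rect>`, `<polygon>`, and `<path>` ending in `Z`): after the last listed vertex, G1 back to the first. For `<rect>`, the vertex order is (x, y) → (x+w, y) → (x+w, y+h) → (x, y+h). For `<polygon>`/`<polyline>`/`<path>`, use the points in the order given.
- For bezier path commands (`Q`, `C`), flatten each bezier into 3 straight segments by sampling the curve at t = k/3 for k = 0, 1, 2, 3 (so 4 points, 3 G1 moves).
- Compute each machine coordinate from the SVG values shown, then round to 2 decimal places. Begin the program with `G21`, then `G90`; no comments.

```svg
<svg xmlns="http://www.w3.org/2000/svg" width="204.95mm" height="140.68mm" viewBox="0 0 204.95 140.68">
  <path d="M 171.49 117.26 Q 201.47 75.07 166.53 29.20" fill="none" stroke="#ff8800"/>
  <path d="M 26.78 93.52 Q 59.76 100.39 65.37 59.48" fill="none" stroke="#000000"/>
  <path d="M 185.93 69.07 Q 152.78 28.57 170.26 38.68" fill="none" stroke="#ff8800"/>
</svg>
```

G21
G90
G00 X171.49 Y23.42
M3 S769
G01 X184.26 Y51.96 F1119
G01 X182.61 Y81.31 F1119
G01 X166.53 Y111.48 F1119
M5
G00 X26.78 Y47.16
M3 S576
G01 X45.73 Y47.89 F1978
G01 X58.59 Y59.24 F1978
G01 X65.37 Y81.20 F1978
M5
G00 X185.93 Y71.61
M3 S769
G01 X169.46 Y92.99 F1119
G01 X164.23 Y103.12 F1119
G01 X170.26 Y102.00 F1119
M5

Since the viewBox matches the mm dimensions, user units are millimetres directly. The only transform is the Y-flip y_m = 140.68 − y_svg.

Shape 1 is a quadratic bezier drawn with `<path>`. Its stroke #ff8800 means cut at S769, F1119. After flipping Y the toolpath is (171.49,23.42) → (184.26,51.96) → (182.61,81.31) → (166.53,111.48).

Shape 2 is a quadratic bezier drawn with `<path>`. Its stroke #000000 means score at S576, F1978. After flipping Y the toolpath is (26.78,47.16) → (45.73,47.89) → (58.59,59.24) → (65.37,81.20).

Shape 3 is a quadratic bezier drawn with `<path>`. Its stroke #ff8800 means cut at S769, F1119. After flipping Y the toolpath is (185.93,71.61) → (169.46,92.99) → (164.23,103.12) → (170.26,102.00).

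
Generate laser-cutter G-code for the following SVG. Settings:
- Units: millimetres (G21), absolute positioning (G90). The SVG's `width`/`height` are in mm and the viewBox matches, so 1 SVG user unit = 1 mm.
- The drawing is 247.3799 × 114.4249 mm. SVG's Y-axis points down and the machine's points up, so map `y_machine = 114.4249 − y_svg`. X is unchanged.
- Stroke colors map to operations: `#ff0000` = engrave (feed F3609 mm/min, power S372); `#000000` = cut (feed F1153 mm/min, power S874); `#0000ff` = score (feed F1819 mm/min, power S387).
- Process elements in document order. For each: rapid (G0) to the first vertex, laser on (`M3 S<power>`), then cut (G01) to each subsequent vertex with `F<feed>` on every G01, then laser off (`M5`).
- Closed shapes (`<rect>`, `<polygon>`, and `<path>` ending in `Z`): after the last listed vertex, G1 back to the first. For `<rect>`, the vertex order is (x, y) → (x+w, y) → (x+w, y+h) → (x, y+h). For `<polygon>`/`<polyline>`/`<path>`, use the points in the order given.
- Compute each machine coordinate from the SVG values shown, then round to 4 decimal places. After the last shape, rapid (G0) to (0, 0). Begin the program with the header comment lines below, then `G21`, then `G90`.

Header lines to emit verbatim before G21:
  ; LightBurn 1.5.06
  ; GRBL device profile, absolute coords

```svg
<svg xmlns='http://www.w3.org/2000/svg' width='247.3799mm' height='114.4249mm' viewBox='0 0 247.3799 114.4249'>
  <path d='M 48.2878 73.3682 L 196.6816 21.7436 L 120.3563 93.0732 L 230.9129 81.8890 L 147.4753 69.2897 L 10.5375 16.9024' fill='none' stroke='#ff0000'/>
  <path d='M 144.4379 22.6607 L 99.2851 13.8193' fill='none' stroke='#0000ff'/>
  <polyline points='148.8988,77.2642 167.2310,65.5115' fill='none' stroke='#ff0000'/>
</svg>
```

; LightBurn 1.5.06
; GRBL device profile, absolute coords
G21
G90
G0 X48.2878 Y41.0567
M3 S372
G01 X196.6816 Y92.6813 F3609
G01 X120.3563 Y21.3517 F3609
G01 X230.9129 Y32.5359 F3609
G01 X147.4753 Y45.1352 F3609
G01 X10.5375 Y97.5225 F3609
M5
G0 X144.4379 Y91.7642
M3 S387
G01 X99.2851 Y100.6056 F1819
M5
G0 X148.8988 Y37.1607
M3 S372
G01 X167.2310 Y48.9134 F3609
M5
G0 X0.0000 Y0.0000

viewBox `0 0 247.3799 114.4249` with mm width/height → 1 unit = 1 mm. Flip: y_m = 114.4249 − y_svg.

**Shape 1** — `<path>` open polyline, stroke `#ff0000` → engrave (S372, F3609). Machine vertices: (48.2878,41.0567) → (196.6816,92.6813) → (120.3563,21.3517) → (230.9129,32.5359) → (147.4753,45.1352) → (10.5375,97.5225). Open path.

**Shape 2** — `<path>` line segment, stroke `#0000ff` → score (S387, F1819). Machine vertices: (144.4379,91.7642) → (99.2851,100.6056). Open path.

**Shape 3** — `<polyline>` line segment, stroke `#ff0000` → engrave (S372, F3609). Machine vertices: (148.8988,37.1607) → (167.2310,48.9134). Open path.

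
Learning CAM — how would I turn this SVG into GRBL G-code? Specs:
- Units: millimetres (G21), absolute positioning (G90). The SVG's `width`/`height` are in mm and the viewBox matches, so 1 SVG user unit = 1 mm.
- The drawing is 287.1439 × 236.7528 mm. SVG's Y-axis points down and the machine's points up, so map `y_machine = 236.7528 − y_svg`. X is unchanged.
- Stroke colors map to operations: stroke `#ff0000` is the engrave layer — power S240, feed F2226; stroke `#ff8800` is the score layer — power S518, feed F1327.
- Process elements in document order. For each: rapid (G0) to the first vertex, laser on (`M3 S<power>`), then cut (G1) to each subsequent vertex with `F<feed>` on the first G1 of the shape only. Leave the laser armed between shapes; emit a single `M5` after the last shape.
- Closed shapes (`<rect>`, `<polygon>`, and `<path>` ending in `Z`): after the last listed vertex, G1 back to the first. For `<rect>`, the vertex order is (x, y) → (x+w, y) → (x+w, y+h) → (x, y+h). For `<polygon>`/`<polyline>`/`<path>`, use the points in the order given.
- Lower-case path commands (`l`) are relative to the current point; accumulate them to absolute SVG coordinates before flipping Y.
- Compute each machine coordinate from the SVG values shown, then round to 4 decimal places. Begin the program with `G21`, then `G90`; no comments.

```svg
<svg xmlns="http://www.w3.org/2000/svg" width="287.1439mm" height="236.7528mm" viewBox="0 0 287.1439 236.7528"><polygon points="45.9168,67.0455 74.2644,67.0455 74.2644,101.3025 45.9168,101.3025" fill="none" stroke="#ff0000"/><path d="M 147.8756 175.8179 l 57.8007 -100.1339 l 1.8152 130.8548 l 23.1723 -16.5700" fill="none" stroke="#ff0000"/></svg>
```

Since the viewBox matches the mm dimensions, user units are millimetres directly. The only transform is the Y-flip y_m = 236.7528 − y_svg.

Shape 1 is a rectangle drawn with `<polygon>`. Its stroke #ff0000 means engrave at S240, F2226. After flipping Y the toolpath is (45.9168,169.7073) → (74.2644,169.7073) → (74.2644,135.4503) → (45.9168,135.4503) → (45.9168,169.7073), returning to the start.

Shape 2 is a open polyline drawn with `<path>`. Its stroke #ff0000 means engrave at S240, F2226. After flipping Y the toolpath is (147.8756,60.9349) → (205.6763,161.0688) → (207.4915,30.2140) → (230.6638,46.7840).

G21
G90
G0 X45.9168 Y169.7073
M3 S240
G1 X74.2644 Y169.7073 F2226
G1 X74.2644 Y135.4503
G1 X45.9168 Y135.4503
G1 X45.9168 Y169.7073
G0 X147.8756 Y60.9349
M3 S240
G1 X205.6763 Y161.0688 F2226
G1 X207.4915 Y30.2140
G1 X230.6638 Y46.7840
M5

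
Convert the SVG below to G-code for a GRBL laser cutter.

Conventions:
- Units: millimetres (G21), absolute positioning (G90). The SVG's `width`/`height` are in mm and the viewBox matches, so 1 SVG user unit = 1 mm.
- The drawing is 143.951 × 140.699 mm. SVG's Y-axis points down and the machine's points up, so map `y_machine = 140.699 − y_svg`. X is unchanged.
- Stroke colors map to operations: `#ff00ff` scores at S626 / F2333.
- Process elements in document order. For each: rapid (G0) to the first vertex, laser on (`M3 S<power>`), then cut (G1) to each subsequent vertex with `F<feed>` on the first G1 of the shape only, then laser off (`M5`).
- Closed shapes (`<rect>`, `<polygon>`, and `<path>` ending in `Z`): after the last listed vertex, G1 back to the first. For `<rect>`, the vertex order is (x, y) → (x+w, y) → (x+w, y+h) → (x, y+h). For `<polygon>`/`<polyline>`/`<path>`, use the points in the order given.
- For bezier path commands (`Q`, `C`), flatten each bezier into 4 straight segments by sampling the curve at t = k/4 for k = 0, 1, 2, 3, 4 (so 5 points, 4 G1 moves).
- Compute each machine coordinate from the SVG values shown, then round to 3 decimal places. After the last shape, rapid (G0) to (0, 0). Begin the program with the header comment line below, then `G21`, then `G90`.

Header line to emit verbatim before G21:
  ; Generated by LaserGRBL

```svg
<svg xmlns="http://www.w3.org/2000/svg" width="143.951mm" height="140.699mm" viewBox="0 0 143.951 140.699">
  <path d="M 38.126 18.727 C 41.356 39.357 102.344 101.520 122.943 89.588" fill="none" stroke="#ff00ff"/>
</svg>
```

; Generated by LaserGRBL
G21
G90
G0 X38.126 Y121.972
M3 S626
G1 X49.845 Y100.519 F2333
G1 X74.021 Y74.331
G1 X101.454 Y54.248
G1 X122.943 Y51.111
M5
G0 X0.000 Y0.000

viewBox `0 0 143.951 140.699` with mm width/height → 1 unit = 1 mm. Flip: y_m = 140.699 − y_svg.

**Shape 1** — `<path>` cubic bezier, stroke `#ff00ff` → score (S626, F2333). Control points (SVG): P0=(38.126,18.727), P1=(41.356,39.357), P2=(102.344,101.520), P3=(122.943,89.588); sampled at t=k/4. Machine vertices: (38.126,121.972) → (49.845,100.519) → (74.021,74.331) → (101.454,54.248) → (122.943,51.111). Open path.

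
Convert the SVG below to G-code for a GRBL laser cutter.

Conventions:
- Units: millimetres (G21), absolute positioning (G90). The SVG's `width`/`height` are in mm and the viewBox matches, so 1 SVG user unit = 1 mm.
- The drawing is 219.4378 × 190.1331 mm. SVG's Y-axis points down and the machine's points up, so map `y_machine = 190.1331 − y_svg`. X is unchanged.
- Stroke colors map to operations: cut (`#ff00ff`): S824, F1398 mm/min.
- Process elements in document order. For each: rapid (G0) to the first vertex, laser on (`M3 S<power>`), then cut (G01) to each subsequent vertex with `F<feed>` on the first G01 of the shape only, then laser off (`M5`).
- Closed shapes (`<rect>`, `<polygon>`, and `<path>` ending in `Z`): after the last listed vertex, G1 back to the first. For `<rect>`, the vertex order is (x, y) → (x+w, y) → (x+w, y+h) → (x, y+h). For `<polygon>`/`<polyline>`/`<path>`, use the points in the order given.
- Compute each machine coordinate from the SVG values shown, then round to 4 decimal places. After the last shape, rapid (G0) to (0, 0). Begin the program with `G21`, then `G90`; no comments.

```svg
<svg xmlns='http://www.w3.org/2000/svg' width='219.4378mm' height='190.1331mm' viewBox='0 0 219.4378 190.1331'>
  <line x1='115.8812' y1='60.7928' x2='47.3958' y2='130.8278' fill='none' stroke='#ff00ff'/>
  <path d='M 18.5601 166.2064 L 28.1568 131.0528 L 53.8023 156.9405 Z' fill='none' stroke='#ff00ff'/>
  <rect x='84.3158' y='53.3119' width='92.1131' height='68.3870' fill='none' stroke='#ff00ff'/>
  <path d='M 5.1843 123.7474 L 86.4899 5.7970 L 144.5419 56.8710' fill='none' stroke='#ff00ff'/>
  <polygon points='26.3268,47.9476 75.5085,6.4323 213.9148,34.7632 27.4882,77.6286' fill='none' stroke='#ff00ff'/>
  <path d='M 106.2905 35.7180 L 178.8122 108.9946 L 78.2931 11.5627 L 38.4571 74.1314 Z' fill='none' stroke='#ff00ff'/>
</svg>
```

1 u = 1 mm; y_m = 190.1331 − y.

[1] `<line>` line segment, #ff00ff→cut S824 F1398: (115.8812,129.3403) → (47.3958,59.3053)

[2] `<path>` regular polygon, #ff00ff→cut S824 F1398: (18.5601,23.9267) → (28.1568,59.0803) → (53.8023,33.1926) → (18.5601,23.9267) (closed)

[3] `<rect>` rectangle, #ff00ff→cut S824 F1398: (84.3158,136.8212) → (176.4289,136.8212) → (176.4289,68.4342) → (84.3158,68.4342) → (84.3158,136.8212) (closed)

[4] `<path>` open polyline, #ff00ff→cut S824 F1398: (5.1843,66.3857) → (86.4899,184.3361) → (144.5419,133.2621)

[5] `<polygon>` closed polygon, #ff00ff→cut S824 F1398: (26.3268,142.1855) → (75.5085,183.7008) → (213.9148,155.3699) → (27.4882,112.5045) → (26.3268,142.1855) (closed)

[6] `<path>` closed polygon, #ff00ff→cut S824 F1398: (106.2905,154.4151) → (178.8122,81.1385) → (78.2931,178.5704) → (38.4571,116.0017) → (106.2905,154.4151) (closed)

G21
G90
G0 X115.8812 Y129.3403
M3 S824
G01 X47.3958 Y59.3053 F1398
M5
G0 X18.5601 Y23.9267
M3 S824
G01 X28.1568 Y59.0803 F1398
G01 X53.8023 Y33.1926
G01 X18.5601 Y23.9267
M5
G0 X84.3158 Y136.8212
M3 S824
G01 X176.4289 Y136.8212 F1398
G01 X176.4289 Y68.4342
G01 X84.3158 Y68.4342
G01 X84.3158 Y136.8212
M5
G0 X5.1843 Y66.3857
M3 S824
G01 X86.4899 Y184.3361 F1398
G01 X144.5419 Y133.2621
M5
G0 X26.3268 Y142.1855
M3 S824
G01 X75.5085 Y183.7008 F1398
G01 X213.9148 Y155.3699
G01 X27.4882 Y112.5045
G01 X26.3268 Y142.1855
M5
G0 X106.2905 Y154.4151
M3 S824
G01 X178.8122 Y81.1385 F1398
G01 X78.2931 Y178.5704
G01 X38.4571 Y116.0017
G01 X106.2905 Y154.4151
M5
G0 X0.0000 Y0.0000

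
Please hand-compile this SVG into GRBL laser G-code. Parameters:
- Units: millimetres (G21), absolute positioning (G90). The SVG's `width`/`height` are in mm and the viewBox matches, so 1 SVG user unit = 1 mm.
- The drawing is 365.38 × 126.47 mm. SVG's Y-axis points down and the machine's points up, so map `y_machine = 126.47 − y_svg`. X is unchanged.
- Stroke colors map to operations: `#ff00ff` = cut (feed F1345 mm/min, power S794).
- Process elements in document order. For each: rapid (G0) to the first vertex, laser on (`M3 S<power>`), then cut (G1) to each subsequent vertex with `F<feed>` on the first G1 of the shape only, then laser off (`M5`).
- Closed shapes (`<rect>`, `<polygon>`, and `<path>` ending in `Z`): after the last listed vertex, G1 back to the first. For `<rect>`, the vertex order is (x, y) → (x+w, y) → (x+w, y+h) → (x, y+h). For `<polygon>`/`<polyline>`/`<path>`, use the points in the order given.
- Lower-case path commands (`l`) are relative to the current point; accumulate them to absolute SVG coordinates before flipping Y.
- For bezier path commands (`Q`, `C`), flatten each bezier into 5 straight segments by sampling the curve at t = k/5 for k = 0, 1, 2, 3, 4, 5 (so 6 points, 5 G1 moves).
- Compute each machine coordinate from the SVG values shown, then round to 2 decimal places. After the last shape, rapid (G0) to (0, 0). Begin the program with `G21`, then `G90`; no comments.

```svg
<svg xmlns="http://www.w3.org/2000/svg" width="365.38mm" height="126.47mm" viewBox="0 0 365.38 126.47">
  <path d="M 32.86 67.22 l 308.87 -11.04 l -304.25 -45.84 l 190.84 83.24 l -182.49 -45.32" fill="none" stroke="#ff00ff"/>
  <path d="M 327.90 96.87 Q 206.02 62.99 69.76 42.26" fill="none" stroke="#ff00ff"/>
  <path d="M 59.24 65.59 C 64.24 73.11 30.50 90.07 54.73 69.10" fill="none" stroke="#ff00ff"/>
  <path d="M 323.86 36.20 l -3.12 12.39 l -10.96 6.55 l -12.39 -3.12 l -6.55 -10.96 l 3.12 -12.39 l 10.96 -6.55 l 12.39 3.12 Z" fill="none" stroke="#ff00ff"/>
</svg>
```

G21
G90
G0 X32.86 Y59.25
M3 S794
G1 X341.73 Y70.29 F1345
G1 X37.48 Y116.13
G1 X228.32 Y32.89
G1 X45.83 Y78.21
M5
G0 X327.90 Y29.60
M3 S794
G1 X278.57 Y42.63 F1345
G1 X228.10 Y54.60
G1 X176.47 Y65.52
G1 X123.69 Y75.39
G1 X69.76 Y84.21
M5
G0 X59.24 Y60.88
M3 S794
G1 X58.36 Y55.61 F1345
G1 X52.83 Y50.36
G1 X47.29 Y47.38
G1 X46.37 Y48.96
G1 X54.73 Y57.37
M5
G0 X323.86 Y90.27
M3 S794
G1 X320.74 Y77.88 F1345
G1 X309.78 Y71.33
G1 X297.39 Y74.45
G1 X290.84 Y85.41
G1 X293.96 Y97.80
G1 X304.92 Y104.35
G1 X317.31 Y101.23
G1 X323.86 Y90.27
M5
G0 X0.00 Y0.00

viewBox `0 0 365.38 126.47` with mm width/height → 1 unit = 1 mm. Flip: y_m = 126.47 − y_svg.

**Shape 1** — `<path>` open polyline, stroke `#ff00ff` → cut (S794, F1345). Machine vertices: (32.86,59.25) → (341.73,70.29) → (37.48,116.13) → (228.32,32.89) → (45.83,78.21). Open path.

**Shape 2** — `<path>` quadratic bezier, stroke `#ff00ff` → cut (S794, F1345). Control points (SVG): P0=(327.90,96.87), P1=(206.02,62.99), P2=(69.76,42.26); sampled at t=k/5. Machine vertices: (327.90,29.60) → (278.57,42.63) → (228.10,54.60) → (176.47,65.52) → (123.69,75.39) → (69.76,84.21). Open path.

**Shape 3** — `<path>` cubic bezier, stroke `#ff00ff` → cut (S794, F1345). Control points (SVG): P0=(59.24,65.59), P1=(64.24,73.11), P2=(30.50,90.07), P3=(54.73,69.10); sampled at t=k/5. Machine vertices: (59.24,60.88) → (58.36,55.61) → (52.83,50.36) → (47.29,47.38) → (46.37,48.96) → (54.73,57.37). Open path.

**Shape 4** — `<path>` regular polygon, stroke `#ff00ff` → cut (S794, F1345). Machine vertices: (323.86,90.27) → (320.74,77.88) → (309.78,71.33) → (297.39,74.45) → (290.84,85.41) → (293.96,97.80) → (304.92,104.35) → (317.31,101.23) → (323.86,90.27). Closed: final G1 returns to the first vertex.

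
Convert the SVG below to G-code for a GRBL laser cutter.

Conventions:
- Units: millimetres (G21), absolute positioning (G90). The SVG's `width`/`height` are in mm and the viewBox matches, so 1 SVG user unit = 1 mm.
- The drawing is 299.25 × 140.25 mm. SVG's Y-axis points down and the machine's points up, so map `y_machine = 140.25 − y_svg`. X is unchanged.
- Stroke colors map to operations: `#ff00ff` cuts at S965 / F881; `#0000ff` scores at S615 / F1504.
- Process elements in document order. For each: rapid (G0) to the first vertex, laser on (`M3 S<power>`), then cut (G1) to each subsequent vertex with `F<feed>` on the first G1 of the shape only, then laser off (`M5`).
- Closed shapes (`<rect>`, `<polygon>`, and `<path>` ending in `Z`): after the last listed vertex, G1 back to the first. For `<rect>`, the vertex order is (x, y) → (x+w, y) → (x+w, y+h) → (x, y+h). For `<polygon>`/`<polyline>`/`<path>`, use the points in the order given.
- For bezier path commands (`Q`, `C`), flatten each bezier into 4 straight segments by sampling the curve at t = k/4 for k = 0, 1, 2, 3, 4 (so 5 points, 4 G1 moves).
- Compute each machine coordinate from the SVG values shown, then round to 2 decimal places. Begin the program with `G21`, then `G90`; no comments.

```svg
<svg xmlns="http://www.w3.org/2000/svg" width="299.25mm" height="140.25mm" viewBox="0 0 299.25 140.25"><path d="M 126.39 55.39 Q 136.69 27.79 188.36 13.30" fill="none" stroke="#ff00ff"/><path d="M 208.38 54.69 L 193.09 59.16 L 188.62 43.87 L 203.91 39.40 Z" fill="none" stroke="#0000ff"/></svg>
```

viewBox `0 0 299.25 140.25` with mm width/height → 1 unit = 1 mm. Flip: y_m = 140.25 − y_svg.

**Shape 1** — `<path>` quadratic bezier, stroke `#ff00ff` → cut (S965, F881). Control points (SVG): P0=(126.39,55.39), P1=(136.69,27.79), P2=(188.36,13.30); sampled at t=k/4. Machine vertices: (126.39,84.86) → (134.13,97.84) → (147.03,109.18) → (165.11,118.89) → (188.36,126.95). Open path.

**Shape 2** — `<path>` regular polygon, stroke `#0000ff` → score (S615, F1504). Machine vertices: (208.38,85.56) → (193.09,81.09) → (188.62,96.38) → (203.91,100.85) → (208.38,85.56). Closed: final G1 returns to the first vertex.

G21
G90
G0 X126.39 Y84.86
M3 S965
G1 X134.13 Y97.84 F881
G1 X147.03 Y109.18
G1 X165.11 Y118.89
G1 X188.36 Y126.95
M5
G0 X208.38 Y85.56
M3 S615
G1 X193.09 Y81.09 F1504
G1 X188.62 Y96.38
G1 X203.91 Y100.85
G1 X208.38 Y85.56
M5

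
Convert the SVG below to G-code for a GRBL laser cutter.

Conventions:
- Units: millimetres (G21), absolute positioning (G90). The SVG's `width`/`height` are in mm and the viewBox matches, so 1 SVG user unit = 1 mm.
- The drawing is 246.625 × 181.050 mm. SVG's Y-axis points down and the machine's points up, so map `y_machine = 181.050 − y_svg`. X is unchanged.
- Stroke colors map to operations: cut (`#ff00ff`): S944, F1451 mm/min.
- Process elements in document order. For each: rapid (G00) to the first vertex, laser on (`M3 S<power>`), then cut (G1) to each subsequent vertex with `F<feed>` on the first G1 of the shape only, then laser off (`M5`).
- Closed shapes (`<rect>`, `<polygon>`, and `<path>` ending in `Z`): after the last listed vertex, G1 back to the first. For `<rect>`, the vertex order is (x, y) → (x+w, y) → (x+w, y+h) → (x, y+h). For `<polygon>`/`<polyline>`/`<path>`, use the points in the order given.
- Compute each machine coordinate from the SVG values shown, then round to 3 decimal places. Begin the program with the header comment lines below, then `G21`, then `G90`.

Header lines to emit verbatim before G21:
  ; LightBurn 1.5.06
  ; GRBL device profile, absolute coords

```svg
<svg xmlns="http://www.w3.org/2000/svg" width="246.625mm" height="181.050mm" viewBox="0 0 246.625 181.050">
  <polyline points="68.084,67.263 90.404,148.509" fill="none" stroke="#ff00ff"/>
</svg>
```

; LightBurn 1.5.06
; GRBL device profile, absolute coords
G21
G90
G00 X68.084 Y113.787
M3 S944
G1 X90.404 Y32.541 F1451
M5

viewBox `0 0 246.625 181.050` with mm width/height → 1 unit = 1 mm. Flip: y_m = 181.050 − y_svg.

**Shape 1** — `<polyline>` line segment, stroke `#ff00ff` → cut (S944, F1451). Machine vertices: (68.084,113.787) → (90.404,32.541). Open path.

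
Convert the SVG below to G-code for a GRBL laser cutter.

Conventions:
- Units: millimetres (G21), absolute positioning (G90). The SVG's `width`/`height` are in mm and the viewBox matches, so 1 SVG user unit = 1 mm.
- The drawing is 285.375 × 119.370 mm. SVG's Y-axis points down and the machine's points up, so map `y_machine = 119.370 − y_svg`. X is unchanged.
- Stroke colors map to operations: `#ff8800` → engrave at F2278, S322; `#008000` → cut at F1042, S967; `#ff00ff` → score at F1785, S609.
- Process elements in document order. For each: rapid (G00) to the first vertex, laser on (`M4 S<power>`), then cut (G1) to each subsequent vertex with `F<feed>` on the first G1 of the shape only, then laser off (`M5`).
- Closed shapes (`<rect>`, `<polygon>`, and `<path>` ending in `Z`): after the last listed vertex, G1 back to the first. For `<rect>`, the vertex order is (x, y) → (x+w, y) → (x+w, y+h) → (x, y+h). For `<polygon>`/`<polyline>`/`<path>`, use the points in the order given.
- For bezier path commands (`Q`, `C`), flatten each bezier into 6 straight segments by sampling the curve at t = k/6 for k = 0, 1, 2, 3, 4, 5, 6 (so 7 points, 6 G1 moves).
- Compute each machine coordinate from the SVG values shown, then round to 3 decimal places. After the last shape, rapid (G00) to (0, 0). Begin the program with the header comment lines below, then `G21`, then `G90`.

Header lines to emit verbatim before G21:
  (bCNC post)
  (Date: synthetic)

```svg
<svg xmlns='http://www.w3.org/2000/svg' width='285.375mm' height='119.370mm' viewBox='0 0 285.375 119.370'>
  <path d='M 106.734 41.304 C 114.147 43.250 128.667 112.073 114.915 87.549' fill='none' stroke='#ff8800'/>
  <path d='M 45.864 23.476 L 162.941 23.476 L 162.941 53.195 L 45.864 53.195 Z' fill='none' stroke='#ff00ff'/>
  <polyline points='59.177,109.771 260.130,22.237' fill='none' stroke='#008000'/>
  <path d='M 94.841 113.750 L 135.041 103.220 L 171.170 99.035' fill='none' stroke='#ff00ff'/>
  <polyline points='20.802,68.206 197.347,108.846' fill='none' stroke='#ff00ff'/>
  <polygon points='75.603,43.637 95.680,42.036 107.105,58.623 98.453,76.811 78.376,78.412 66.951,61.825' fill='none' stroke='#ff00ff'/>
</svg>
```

(bCNC post)
(Date: synthetic)
G21
G90
G00 X106.734 Y78.066
M4 S322
G1 X110.869 Y72.262 F2278
G1 X115.206 Y59.762
G1 X118.761 Y45.017
G1 X120.553 Y32.478
G1 X119.599 Y26.596
G1 X114.915 Y31.821
M5
G00 X45.864 Y95.894
M4 S609
G1 X162.941 Y95.894 F1785
G1 X162.941 Y66.175
G1 X45.864 Y66.175
G1 X45.864 Y95.894
M5
G00 X59.177 Y9.599
M4 S967
G1 X260.130 Y97.133 F1042
M5
G00 X94.841 Y5.620
M4 S609
G1 X135.041 Y16.150 F1785
G1 X171.170 Y20.335
M5
G00 X20.802 Y51.164
M4 S609
G1 X197.347 Y10.524 F1785
M5
G00 X75.603 Y75.733
M4 S609
G1 X95.680 Y77.334 F1785
G1 X107.105 Y60.747
G1 X98.453 Y42.559
G1 X78.376 Y40.958
G1 X66.951 Y57.545
G1 X75.603 Y75.733
M5
G00 X0.000 Y0.000

Since the viewBox matches the mm dimensions, user units are millimetres directly. The only transform is the Y-flip y_m = 119.370 − y_svg.

Shape 1 is a cubic bezier drawn with `<path>`. Its stroke #ff8800 means engrave at S322, F2278. After flipping Y the toolpath is (106.734,78.066) → (110.869,72.262) → (115.206,59.762) → (118.761,45.017) → (120.553,32.478) → (119.599,26.596) → (114.915,31.821).

Shape 2 is a rectangle drawn with `<path>`. Its stroke #ff00ff means score at S609, F1785. After flipping Y the toolpath is (45.864,95.894) → (162.941,95.894) → (162.941,66.175) → (45.864,66.175) → (45.864,95.894), returning to the start.

Shape 3 is a line segment drawn with `<polyline>`. Its stroke #008000 means cut at S967, F1042. After flipping Y the toolpath is (59.177,9.599) → (260.130,97.133).

Shape 4 is a open polyline drawn with `<path>`. Its stroke #ff00ff means score at S609, F1785. After flipping Y the toolpath is (94.841,5.620) → (135.041,16.150) → (171.170,20.335).

Shape 5 is a line segment drawn with `<polyline>`. Its stroke #ff00ff means score at S609, F1785. After flipping Y the toolpath is (20.802,51.164) → (197.347,10.524).

Shape 6 is a regular polygon drawn with `<polygon>`. Its stroke #ff00ff means score at S609, F1785. After flipping Y the toolpath is (75.603,75.733) → (95.680,77.334) → (107.105,60.747) → (98.453,42.559) → (78.376,40.958) → (66.951,57.545) → (75.603,75.733), returning to the start.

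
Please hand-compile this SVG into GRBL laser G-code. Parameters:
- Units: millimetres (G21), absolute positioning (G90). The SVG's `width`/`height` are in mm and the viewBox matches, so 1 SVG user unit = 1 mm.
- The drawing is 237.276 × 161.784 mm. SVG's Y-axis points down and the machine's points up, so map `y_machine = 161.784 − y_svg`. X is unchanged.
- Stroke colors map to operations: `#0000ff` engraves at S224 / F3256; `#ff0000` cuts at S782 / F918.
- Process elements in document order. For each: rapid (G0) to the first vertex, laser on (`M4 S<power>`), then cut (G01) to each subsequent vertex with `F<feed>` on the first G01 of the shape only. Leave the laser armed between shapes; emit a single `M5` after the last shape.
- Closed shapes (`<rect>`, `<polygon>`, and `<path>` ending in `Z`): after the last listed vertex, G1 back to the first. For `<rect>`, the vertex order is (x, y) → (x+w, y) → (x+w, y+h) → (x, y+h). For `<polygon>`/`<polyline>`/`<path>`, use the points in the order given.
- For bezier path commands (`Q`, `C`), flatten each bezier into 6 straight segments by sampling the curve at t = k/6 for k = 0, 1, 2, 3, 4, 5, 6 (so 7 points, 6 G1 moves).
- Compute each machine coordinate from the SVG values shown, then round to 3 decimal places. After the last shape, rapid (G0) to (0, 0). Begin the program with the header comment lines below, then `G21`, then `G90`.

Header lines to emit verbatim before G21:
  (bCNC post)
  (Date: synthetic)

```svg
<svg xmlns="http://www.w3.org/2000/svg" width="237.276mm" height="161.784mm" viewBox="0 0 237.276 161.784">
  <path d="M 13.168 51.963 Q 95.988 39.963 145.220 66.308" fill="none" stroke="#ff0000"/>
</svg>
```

Since the viewBox matches the mm dimensions, user units are millimetres directly. The only transform is the Y-flip y_m = 161.784 − y_svg.

Shape 1 is a quadratic bezier drawn with `<path>`. Its stroke #ff0000 means cut at S782, F918. After flipping Y the toolpath is (13.168,109.821) → (39.842,112.756) → (64.649,113.560) → (87.591,112.235) → (108.667,108.779) → (127.876,103.193) → (145.220,95.476).

(bCNC post)
(Date: synthetic)
G21
G90
G0 X13.168 Y109.821
M4 S782
G01 X39.842 Y112.756 F918
G01 X64.649 Y113.560
G01 X87.591 Y112.235
G01 X108.667 Y108.779
G01 X127.876 Y103.193
G01 X145.220 Y95.476
M5
G0 X0.000 Y0.000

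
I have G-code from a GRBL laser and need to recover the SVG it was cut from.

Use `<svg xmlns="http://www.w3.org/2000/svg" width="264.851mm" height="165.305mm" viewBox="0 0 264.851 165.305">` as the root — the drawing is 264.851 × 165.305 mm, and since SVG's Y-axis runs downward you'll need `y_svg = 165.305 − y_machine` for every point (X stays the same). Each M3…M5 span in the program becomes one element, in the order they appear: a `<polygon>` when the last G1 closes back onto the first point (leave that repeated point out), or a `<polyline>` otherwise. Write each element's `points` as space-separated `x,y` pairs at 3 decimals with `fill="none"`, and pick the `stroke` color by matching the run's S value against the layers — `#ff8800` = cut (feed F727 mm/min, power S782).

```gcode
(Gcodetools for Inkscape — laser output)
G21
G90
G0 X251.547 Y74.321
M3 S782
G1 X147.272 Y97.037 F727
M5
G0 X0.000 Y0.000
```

y_svg = 165.305 − y_m. Every run uses S782, so all elements get stroke `#ff8800` (cut).

[1] open run; points: 251.547,90.984 147.272,68.268

<svg xmlns="http://www.w3.org/2000/svg" width="264.851mm" height="165.305mm" viewBox="0 0 264.851 165.305">
  <polyline points="251.547,90.984 147.272,68.268" fill="none" stroke="#ff8800"/>
</svg>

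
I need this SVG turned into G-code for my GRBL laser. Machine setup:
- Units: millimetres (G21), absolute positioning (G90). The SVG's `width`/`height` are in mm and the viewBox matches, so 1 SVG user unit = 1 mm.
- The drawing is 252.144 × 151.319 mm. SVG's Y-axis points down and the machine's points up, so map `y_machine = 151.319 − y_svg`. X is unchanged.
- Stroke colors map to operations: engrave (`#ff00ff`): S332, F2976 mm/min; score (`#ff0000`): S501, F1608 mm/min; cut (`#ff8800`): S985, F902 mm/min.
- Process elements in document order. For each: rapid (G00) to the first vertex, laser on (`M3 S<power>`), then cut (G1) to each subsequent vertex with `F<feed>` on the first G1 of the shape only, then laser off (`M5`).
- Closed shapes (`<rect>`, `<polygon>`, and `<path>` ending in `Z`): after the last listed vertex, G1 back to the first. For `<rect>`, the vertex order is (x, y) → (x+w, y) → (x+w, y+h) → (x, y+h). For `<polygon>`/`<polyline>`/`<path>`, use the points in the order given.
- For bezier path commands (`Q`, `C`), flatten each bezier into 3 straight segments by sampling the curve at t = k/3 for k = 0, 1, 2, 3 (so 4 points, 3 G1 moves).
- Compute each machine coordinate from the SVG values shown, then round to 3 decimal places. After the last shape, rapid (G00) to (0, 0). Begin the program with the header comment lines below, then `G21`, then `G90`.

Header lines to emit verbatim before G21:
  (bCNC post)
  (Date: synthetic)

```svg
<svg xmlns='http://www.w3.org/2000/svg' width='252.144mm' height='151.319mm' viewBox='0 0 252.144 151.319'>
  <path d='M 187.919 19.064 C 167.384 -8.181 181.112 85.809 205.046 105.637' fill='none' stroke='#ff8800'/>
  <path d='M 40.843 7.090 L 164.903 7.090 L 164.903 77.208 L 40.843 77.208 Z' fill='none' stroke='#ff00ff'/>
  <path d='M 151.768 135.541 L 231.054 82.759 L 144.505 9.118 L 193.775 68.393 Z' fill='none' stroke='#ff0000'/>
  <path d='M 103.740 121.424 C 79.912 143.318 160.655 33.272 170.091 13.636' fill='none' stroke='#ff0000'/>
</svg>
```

(bCNC post)
(Date: synthetic)
G21
G90
G00 X187.919 Y132.255
M3 S985
G1 X177.914 Y126.325 F902
G1 X185.405 Y82.994
G1 X205.046 Y45.682
M5
G00 X40.843 Y144.229
M3 S332
G1 X164.903 Y144.229 F2976
G1 X164.903 Y74.111
G1 X40.843 Y74.111
G1 X40.843 Y144.229
M5
G00 X151.768 Y15.778
M3 S501
G1 X231.054 Y68.560 F1608
G1 X144.505 Y142.201
G1 X193.775 Y82.926
G1 X151.768 Y15.778
M5
G00 X103.740 Y29.895
M3 S501
G1 X108.255 Y43.746 F1608
G1 X143.400 Y96.146
G1 X170.091 Y137.683
M5
G00 X0.000 Y0.000

viewBox `0 0 252.144 151.319` with mm width/height → 1 unit = 1 mm. Flip: y_m = 151.319 − y_svg.

**Shape 1** — `<path>` cubic bezier, stroke `#ff8800` → cut (S985, F902). Control points (SVG): P0=(187.919,19.064), P1=(167.384,-8.181), P2=(181.112,85.809), P3=(205.046,105.637); sampled at t=k/3. Machine vertices: (187.919,132.255) → (177.914,126.325) → (185.405,82.994) → (205.046,45.682). Open path.

**Shape 2** — `<path>` rectangle, stroke `#ff00ff` → engrave (S332, F2976). Machine vertices: (40.843,144.229) → (164.903,144.229) → (164.903,74.111) → (40.843,74.111) → (40.843,144.229). Closed: final G1 returns to the first vertex.

**Shape 3** — `<path>` closed polygon, stroke `#ff0000` → score (S501, F1608). Machine vertices: (151.768,15.778) → (231.054,68.560) → (144.505,142.201) → (193.775,82.926) → (151.768,15.778). Closed: final G1 returns to the first vertex.

**Shape 4** — `<path>` cubic bezier, stroke `#ff0000` → score (S501, F1608). Control points (SVG): P0=(103.740,121.424), P1=(79.912,143.318), P2=(160.655,33.272), P3=(170.091,13.636); sampled at t=k/3. Machine vertices: (103.740,29.895) → (108.255,43.746) → (143.400,96.146) → (170.091,137.683). Open path.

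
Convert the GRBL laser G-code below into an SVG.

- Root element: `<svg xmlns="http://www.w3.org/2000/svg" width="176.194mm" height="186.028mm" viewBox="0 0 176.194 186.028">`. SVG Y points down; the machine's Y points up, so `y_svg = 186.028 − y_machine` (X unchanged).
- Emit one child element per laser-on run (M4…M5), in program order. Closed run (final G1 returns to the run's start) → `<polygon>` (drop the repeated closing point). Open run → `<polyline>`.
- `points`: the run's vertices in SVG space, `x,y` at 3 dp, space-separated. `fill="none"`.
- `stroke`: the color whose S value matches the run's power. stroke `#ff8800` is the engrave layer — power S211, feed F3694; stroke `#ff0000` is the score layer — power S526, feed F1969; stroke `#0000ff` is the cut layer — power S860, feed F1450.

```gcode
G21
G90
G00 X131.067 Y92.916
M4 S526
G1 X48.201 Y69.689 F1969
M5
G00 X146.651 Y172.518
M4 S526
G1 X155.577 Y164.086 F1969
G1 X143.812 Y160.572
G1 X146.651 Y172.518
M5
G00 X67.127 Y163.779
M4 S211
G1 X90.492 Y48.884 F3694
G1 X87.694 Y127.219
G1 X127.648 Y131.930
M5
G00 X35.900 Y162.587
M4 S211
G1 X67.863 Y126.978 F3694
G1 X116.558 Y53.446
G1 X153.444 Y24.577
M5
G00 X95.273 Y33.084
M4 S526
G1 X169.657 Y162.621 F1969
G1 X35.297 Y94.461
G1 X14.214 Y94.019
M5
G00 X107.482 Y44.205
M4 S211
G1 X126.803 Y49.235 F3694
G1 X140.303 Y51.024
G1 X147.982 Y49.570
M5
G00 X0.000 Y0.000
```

Each laser-on run becomes one SVG element. Flip Y back into SVG space with y_svg = 186.028 − y_machine.

Run 1: power S526 maps to stroke `#ff0000` (score). The run is open, so emit a `<polyline>` with points (Y-flipped): 131.067,93.112 48.201,116.339.

Run 2: S526 ⇒ score layer `#ff0000`. The run returns to its start, so emit a `<polygon>` with points (Y-flipped): 146.651,13.510 155.577,21.942 143.812,25.456.

Run 3: S211 ⇒ engrave layer `#ff8800`. The run is open, so emit a `<polyline>` with points (Y-flipped): 67.127,22.249 90.492,137.144 87.694,58.809 127.648,54.098.

Run 4: power S211 maps to stroke `#ff8800` (engrave). The run is open, so emit a `<polyline>` with points (Y-flipped): 35.900,23.441 67.863,59.050 116.558,132.582 153.444,161.451.

Run 5: S526 ⇒ score layer `#ff0000`. The run is open, so emit a `<polyline>` with points (Y-flipped): 95.273,152.944 169.657,23.407 35.297,91.567 14.214,92.009.

Run 6: power S211 maps to stroke `#ff8800` (engrave). The run is open, so emit a `<polyline>` with points (Y-flipped): 107.482,141.823 126.803,136.793 140.303,135.004 147.982,136.458.

<svg xmlns="http://www.w3.org/2000/svg" width="176.194mm" height="186.028mm" viewBox="0 0 176.194 186.028">
  <polyline points="131.067,93.112 48.201,116.339" fill="none" stroke="#ff0000"/>
  <polygon points="146.651,13.510 155.577,21.942 143.812,25.456" fill="none" stroke="#ff0000"/>
  <polyline points="67.127,22.249 90.492,137.144 87.694,58.809 127.648,54.098" fill="none" stroke="#ff8800"/>
  <polyline points="35.900,23.441 67.863,59.050 116.558,132.582 153.444,161.451" fill="none" stroke="#ff8800"/>
  <polyline points="95.273,152.944 169.657,23.407 35.297,91.567 14.214,92.009" fill="none" stroke="#ff0000"/>
  <polyline points="107.482,141.823 126.803,136.793 140.303,135.004 147.982,136.458" fill="none" stroke="#ff8800"/>
</svg>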